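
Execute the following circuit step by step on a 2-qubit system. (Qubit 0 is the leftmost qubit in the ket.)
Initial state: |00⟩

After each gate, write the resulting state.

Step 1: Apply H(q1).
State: 1/√2|00⟩ + 1/√2|01⟩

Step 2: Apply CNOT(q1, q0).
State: 1/√2|00⟩ + 1/√2|11⟩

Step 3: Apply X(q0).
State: 1/√2|01⟩ + 1/√2|10⟩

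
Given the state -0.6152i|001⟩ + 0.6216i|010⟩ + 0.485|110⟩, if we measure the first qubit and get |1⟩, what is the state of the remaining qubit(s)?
|10⟩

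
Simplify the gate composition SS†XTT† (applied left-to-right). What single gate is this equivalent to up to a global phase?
X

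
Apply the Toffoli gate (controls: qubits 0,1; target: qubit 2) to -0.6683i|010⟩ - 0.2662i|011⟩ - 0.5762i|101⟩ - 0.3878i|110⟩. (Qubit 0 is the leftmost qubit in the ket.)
-0.6683i|010⟩ - 0.2662i|011⟩ - 0.5762i|101⟩ - 0.3878i|111⟩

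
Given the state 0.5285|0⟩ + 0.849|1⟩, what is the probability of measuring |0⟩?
0.2793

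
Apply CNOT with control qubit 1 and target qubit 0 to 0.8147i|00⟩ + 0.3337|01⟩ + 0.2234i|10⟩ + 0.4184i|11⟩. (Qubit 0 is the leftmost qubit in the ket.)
0.8147i|00⟩ + 0.4184i|01⟩ + 0.2234i|10⟩ + 0.3337|11⟩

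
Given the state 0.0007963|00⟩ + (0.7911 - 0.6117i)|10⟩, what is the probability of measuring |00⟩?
0.0000006341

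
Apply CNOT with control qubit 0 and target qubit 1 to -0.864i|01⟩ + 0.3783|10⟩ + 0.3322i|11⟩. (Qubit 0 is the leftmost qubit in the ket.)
-0.864i|01⟩ + 0.3322i|10⟩ + 0.3783|11⟩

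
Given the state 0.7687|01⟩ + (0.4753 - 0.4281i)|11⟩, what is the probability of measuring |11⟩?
0.4092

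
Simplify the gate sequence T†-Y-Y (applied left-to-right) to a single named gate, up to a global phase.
T†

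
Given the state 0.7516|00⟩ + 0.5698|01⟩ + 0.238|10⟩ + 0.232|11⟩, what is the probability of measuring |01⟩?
0.3247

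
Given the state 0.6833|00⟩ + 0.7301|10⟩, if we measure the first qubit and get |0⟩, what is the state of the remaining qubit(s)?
|0⟩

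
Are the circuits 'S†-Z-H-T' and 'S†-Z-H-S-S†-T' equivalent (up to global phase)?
Yes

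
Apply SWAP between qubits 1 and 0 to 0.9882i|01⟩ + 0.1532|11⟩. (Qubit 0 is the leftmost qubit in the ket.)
0.9882i|10⟩ + 0.1532|11⟩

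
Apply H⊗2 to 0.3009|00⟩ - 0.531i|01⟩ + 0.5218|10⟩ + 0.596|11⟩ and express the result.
(0.7094 - 0.2655i)|00⟩ + (0.1134 + 0.2655i)|01⟩ + (-0.4085 - 0.2655i)|10⟩ + (0.1876 + 0.2655i)|11⟩

H⊗2 gives amp(|y⟩) = (1/2) Σ_x (−1)^(x·y) amp(|x⟩), where x·y is the number of positions in which both x and y have a 1.
|00⟩: (0.3009 - 0.531i + 0.5218 + 0.596)/2 = (0.7094 - 0.2655i)
|01⟩: (0.3009 + 0.531i + 0.5218 - 0.596)/2 = (0.1134 + 0.2655i)
|10⟩: (0.3009 - 0.531i - 0.5218 - 0.596)/2 = (-0.4085 - 0.2655i)
|11⟩: (0.3009 + 0.531i - 0.5218 + 0.596)/2 = (0.1876 + 0.2655i)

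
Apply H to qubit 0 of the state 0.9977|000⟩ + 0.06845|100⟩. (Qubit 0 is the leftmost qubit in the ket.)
0.7539|000⟩ + 0.6571|100⟩

H on qubit 0 mixes each pair of kets that differ only in qubit 0: amplitudes (a, b) of (|…0…⟩, |…1…⟩) become ((a + b)/√2, (a − b)/√2). Kets absent from the input have amplitude 0.
(|000⟩, |100⟩): (a, b) = (0.9977, 0.06845) → (0.7539, 0.6571)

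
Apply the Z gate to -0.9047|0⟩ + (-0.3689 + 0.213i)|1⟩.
-0.9047|0⟩ + (0.3689 - 0.213i)|1⟩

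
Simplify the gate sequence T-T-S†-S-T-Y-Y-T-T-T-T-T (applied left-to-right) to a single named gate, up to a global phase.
I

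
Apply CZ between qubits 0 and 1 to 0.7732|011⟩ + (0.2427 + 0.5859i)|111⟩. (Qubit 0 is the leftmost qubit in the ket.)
0.7732|011⟩ + (-0.2427 - 0.5859i)|111⟩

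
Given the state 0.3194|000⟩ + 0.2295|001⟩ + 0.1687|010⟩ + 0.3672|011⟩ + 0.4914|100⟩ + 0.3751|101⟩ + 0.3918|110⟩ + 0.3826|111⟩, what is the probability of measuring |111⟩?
0.1464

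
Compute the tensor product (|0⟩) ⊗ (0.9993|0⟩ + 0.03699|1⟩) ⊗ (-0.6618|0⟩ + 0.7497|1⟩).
-0.6613|000⟩ + 0.7492|001⟩ - 0.02448|010⟩ + 0.02773|011⟩

amp(|b₁b₂…⟩) = product of the factor amplitudes for bits b₁, b₂, …; only kets whose every factor amplitude is nonzero survive.
|000⟩: (1)(0.9993)(-0.6618) = -0.6613
|001⟩: (1)(0.9993)(0.7497) = 0.7492
|010⟩: (1)(0.03699)(-0.6618) = -0.02448
|011⟩: (1)(0.03699)(0.7497) = 0.02773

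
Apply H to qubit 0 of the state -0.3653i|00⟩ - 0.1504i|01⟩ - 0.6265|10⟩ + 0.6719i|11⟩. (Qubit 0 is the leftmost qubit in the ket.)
(-0.443 - 0.2583i)|00⟩ + 0.3688i|01⟩ + (0.443 - 0.2583i)|10⟩ - 0.5815i|11⟩

H on qubit 0 mixes each pair of kets that differ only in qubit 0: amplitudes (a, b) of (|…0…⟩, |…1…⟩) become ((a + b)/√2, (a − b)/√2). Kets absent from the input have amplitude 0.
(|00⟩, |10⟩): (a, b) = (-0.3653i, -0.6265) → ((-0.443 - 0.2583i), (0.443 - 0.2583i))
(|01⟩, |11⟩): (a, b) = (-0.1504i, 0.6719i) → (0.3688i, -0.5815i)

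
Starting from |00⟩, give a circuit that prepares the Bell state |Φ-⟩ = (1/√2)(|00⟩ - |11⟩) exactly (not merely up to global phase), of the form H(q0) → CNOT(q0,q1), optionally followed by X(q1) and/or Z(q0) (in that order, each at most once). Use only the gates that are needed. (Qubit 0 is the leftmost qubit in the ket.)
H(q0) → CNOT(q0,q1) → Z(q0)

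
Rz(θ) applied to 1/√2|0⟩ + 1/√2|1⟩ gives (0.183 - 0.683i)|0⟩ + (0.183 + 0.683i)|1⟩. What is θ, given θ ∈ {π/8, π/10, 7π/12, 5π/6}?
5π/6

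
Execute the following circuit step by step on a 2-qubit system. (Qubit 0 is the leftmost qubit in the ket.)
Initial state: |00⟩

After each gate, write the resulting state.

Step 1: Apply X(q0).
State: |10⟩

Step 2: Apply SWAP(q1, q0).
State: |01⟩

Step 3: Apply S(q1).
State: i|01⟩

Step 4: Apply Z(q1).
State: -i|01⟩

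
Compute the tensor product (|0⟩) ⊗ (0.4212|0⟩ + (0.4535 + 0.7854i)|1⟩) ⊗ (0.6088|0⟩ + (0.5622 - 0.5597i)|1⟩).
0.2564|000⟩ + (0.2368 - 0.2357i)|001⟩ + (0.2761 + 0.4782i)|010⟩ + (0.6945 + 0.1877i)|011⟩

amp(|b₁b₂…⟩) = product of the factor amplitudes for bits b₁, b₂, …; only kets whose every factor amplitude is nonzero survive.
|000⟩: (1)(0.4212)(0.6088) = 0.2564
|001⟩: (1)(0.4212)(0.5622 - 0.5597i) = (0.2368 - 0.2357i)
|010⟩: (1)(0.4535 + 0.7854i)(0.6088) = (0.2761 + 0.4782i)
|011⟩: (1)(0.4535 + 0.7854i)(0.5622 - 0.5597i) = (0.6945 + 0.1877i)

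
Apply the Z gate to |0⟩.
|0⟩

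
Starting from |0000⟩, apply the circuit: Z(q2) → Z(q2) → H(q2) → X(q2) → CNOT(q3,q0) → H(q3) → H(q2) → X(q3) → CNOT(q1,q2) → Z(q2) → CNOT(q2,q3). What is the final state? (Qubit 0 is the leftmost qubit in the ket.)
1/√2|0000⟩ + 1/√2|0001⟩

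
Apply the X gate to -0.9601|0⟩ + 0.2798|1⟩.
0.2798|0⟩ - 0.9601|1⟩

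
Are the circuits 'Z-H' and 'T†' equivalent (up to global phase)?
No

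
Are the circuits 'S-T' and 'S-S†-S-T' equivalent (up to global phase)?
Yes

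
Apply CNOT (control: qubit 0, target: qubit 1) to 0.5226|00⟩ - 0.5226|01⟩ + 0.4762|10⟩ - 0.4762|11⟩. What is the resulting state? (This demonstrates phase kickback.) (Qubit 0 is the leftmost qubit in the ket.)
0.5226|00⟩ - 0.5226|01⟩ - 0.4762|10⟩ + 0.4762|11⟩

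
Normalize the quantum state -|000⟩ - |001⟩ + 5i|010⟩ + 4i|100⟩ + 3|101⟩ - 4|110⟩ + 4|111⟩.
-0.1091|000⟩ - 0.1091|001⟩ + 0.5455i|010⟩ + 0.4364i|100⟩ + 0.3273|101⟩ - 0.4364|110⟩ + 0.4364|111⟩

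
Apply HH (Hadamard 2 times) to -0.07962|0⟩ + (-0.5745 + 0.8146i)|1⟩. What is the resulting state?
-0.07962|0⟩ + (-0.5745 + 0.8146i)|1⟩

H² = I, so an even number of Hadamards cancels: H^2 = I and the state is unchanged.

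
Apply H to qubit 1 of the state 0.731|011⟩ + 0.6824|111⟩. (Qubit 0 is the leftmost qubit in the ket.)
0.5169|001⟩ - 0.5169|011⟩ + 0.4825|101⟩ - 0.4825|111⟩

H on qubit 1 mixes each pair of kets that differ only in qubit 1: amplitudes (a, b) of (|…0…⟩, |…1…⟩) become ((a + b)/√2, (a − b)/√2). Kets absent from the input have amplitude 0.
(|001⟩, |011⟩): (a, b) = (0, 0.731) → (0.5169, -0.5169)
(|101⟩, |111⟩): (a, b) = (0, 0.6824) → (0.4825, -0.4825)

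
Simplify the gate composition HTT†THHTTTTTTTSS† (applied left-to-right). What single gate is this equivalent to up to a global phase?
H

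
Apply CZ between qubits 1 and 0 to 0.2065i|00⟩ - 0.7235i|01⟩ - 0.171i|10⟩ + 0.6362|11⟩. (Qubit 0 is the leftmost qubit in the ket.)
0.2065i|00⟩ - 0.7235i|01⟩ - 0.171i|10⟩ - 0.6362|11⟩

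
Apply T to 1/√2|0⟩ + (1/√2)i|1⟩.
1/√2|0⟩ + (-1/2 + (1/2)i)|1⟩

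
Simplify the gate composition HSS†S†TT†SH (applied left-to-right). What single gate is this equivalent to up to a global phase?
I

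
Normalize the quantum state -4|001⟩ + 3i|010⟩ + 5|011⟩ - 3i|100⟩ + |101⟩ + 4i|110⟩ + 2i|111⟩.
-1/√5|001⟩ + 0.3354i|010⟩ + 0.559|011⟩ - 0.3354i|100⟩ + 0.1118|101⟩ + (1/√5)i|110⟩ + 0.2236i|111⟩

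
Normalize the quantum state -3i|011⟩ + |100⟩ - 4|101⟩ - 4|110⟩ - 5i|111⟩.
-0.3665i|011⟩ + 0.1222|100⟩ - 0.4887|101⟩ - 0.4887|110⟩ - 0.6108i|111⟩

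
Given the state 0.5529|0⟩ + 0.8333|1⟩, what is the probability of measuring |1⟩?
0.6944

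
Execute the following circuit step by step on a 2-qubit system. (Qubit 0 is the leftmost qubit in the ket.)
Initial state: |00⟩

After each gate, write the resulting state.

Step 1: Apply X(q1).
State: |01⟩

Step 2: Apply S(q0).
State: |01⟩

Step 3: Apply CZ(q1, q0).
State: |01⟩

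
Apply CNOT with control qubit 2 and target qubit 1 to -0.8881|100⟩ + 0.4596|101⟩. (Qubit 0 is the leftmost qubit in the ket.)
-0.8881|100⟩ + 0.4596|111⟩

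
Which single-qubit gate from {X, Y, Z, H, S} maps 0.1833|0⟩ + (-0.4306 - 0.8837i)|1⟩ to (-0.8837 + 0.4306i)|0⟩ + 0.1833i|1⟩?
Y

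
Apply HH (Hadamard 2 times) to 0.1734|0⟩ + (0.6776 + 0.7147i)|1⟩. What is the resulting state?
0.1734|0⟩ + (0.6776 + 0.7147i)|1⟩

H² = I, so an even number of Hadamards cancels: H^2 = I and the state is unchanged.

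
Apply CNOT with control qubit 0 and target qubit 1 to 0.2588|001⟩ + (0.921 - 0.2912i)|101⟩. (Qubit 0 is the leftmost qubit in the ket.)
0.2588|001⟩ + (0.921 - 0.2912i)|111⟩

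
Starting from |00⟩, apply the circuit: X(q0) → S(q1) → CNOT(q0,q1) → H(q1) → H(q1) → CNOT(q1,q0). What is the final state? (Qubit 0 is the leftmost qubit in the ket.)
|01⟩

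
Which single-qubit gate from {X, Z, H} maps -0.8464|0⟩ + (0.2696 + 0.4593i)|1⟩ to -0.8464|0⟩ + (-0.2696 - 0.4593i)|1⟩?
Z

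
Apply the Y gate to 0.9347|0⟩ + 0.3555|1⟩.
-0.3555i|0⟩ + 0.9347i|1⟩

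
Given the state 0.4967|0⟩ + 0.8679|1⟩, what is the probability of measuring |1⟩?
0.7533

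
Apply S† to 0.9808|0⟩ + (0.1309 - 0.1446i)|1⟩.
0.9808|0⟩ + (-0.1446 - 0.1309i)|1⟩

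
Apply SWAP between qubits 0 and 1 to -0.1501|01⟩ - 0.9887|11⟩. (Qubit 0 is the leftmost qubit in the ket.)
-0.1501|10⟩ - 0.9887|11⟩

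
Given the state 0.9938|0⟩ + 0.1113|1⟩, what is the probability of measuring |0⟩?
0.9876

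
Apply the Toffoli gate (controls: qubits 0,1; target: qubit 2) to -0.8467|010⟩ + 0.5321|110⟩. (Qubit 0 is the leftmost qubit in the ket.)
-0.8467|010⟩ + 0.5321|111⟩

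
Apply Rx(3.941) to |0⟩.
-0.3891|0⟩ - 0.9212i|1⟩

Rx(3.941) = [[cos(θ/2), −i·sin(θ/2)], [−i·sin(θ/2), cos(θ/2)]]; θ = 3.941, cos(θ/2) ≈ -0.389145, sin(θ/2) ≈ 0.921176.
With a = amp(|0⟩) = 1 and b = amp(|1⟩) = 0:
new amp(|0⟩) = (-0.389145)·a + (-0.921176i)·b = -0.3891
new amp(|1⟩) = (-0.921176i)·a + (-0.389145)·b = -0.9212i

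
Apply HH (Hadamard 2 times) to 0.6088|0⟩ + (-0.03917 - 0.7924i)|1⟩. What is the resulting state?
0.6088|0⟩ + (-0.03917 - 0.7924i)|1⟩

H² = I, so an even number of Hadamards cancels: H^2 = I and the state is unchanged.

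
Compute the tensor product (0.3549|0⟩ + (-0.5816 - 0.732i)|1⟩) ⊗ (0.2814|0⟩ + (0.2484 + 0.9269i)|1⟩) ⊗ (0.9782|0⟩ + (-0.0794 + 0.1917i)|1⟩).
0.09769|000⟩ + (-0.00793 + 0.01914i)|001⟩ + (0.08624 + 0.3218i)|010⟩ + (-0.07006 - 0.009219i)|011⟩ + (-0.1601 - 0.2015i)|100⟩ + (0.05248 - 0.01502i)|101⟩ + (0.5224 - 0.7052i)|110⟩ + (0.0958 + 0.1596i)|111⟩

amp(|b₁b₂…⟩) = product of the factor amplitudes for bits b₁, b₂, …; only kets whose every factor amplitude is nonzero survive.
|000⟩: (0.3549)(0.2814)(0.9782) = 0.09769
|001⟩: (0.3549)(0.2814)(-0.0794 + 0.1917i) = (-0.00793 + 0.01914i)
|010⟩: (0.3549)(0.2484 + 0.9269i)(0.9782) = (0.08624 + 0.3218i)
|011⟩: (0.3549)(0.2484 + 0.9269i)(-0.0794 + 0.1917i) = (-0.07006 - 0.009219i)
|100⟩: (-0.5816 - 0.732i)(0.2814)(0.9782) = (-0.1601 - 0.2015i)
|101⟩: (-0.5816 - 0.732i)(0.2814)(-0.0794 + 0.1917i) = (0.05248 - 0.01502i)
|110⟩: (-0.5816 - 0.732i)(0.2484 + 0.9269i)(0.9782) = (0.5224 - 0.7052i)
|111⟩: (-0.5816 - 0.732i)(0.2484 + 0.9269i)(-0.0794 + 0.1917i) = (0.0958 + 0.1596i)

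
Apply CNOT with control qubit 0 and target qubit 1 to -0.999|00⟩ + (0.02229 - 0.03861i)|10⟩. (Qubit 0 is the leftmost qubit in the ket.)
-0.999|00⟩ + (0.02229 - 0.03861i)|11⟩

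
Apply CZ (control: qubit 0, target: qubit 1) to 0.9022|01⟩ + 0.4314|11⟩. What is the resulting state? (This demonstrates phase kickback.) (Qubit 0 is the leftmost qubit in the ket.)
0.9022|01⟩ - 0.4314|11⟩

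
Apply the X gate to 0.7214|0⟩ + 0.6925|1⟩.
0.6925|0⟩ + 0.7214|1⟩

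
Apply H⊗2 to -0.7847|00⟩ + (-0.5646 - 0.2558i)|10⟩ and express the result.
(-0.6747 - 0.1279i)|00⟩ + (-0.6747 - 0.1279i)|01⟩ + (-0.1101 + 0.1279i)|10⟩ + (-0.1101 + 0.1279i)|11⟩

H⊗2 gives amp(|y⟩) = (1/2) Σ_x (−1)^(x·y) amp(|x⟩), where x·y is the number of positions in which both x and y have a 1.
|00⟩: (-0.7847 + (-0.5646 - 0.2558i))/2 = (-0.6747 - 0.1279i)
|01⟩: (-0.7847 + (-0.5646 - 0.2558i))/2 = (-0.6747 - 0.1279i)
|10⟩: (-0.7847 - (-0.5646 - 0.2558i))/2 = (-0.1101 + 0.1279i)
|11⟩: (-0.7847 - (-0.5646 - 0.2558i))/2 = (-0.1101 + 0.1279i)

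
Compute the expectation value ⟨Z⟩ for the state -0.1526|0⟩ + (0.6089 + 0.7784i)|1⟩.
-0.9534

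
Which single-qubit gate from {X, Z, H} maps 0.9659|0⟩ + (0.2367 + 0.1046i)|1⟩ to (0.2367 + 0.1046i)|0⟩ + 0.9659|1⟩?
X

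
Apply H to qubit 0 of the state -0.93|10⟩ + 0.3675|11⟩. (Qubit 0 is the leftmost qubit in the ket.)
-0.6576|00⟩ + 0.2599|01⟩ + 0.6576|10⟩ - 0.2599|11⟩

H on qubit 0 mixes each pair of kets that differ only in qubit 0: amplitudes (a, b) of (|…0…⟩, |…1…⟩) become ((a + b)/√2, (a − b)/√2). Kets absent from the input have amplitude 0.
(|00⟩, |10⟩): (a, b) = (0, -0.93) → (-0.6576, 0.6576)
(|01⟩, |11⟩): (a, b) = (0, 0.3675) → (0.2599, -0.2599)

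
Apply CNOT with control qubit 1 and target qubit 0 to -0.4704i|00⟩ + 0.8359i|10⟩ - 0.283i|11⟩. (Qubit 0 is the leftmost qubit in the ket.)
-0.4704i|00⟩ - 0.283i|01⟩ + 0.8359i|10⟩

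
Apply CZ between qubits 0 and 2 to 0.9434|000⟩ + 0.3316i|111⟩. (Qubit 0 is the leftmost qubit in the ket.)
0.9434|000⟩ - 0.3316i|111⟩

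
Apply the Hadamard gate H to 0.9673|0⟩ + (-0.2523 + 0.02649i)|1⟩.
(0.5056 + 0.01873i)|0⟩ + (0.8624 - 0.01873i)|1⟩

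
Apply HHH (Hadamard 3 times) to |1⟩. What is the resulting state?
1/√2|0⟩ - 1/√2|1⟩

H² = I, so H^3 = H: a single Hadamard. With (a, b) = (0, 1), H gives ((a + b)/√2, (a − b)/√2) = (1/√2, -1/√2).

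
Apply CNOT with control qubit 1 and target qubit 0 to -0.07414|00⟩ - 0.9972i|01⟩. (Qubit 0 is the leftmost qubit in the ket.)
-0.07414|00⟩ - 0.9972i|11⟩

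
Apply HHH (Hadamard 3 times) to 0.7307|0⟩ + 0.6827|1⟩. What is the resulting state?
0.9994|0⟩ + 0.03394|1⟩

H² = I, so H^3 = H: a single Hadamard. With (a, b) = (0.7307, 0.6827), H gives ((a + b)/√2, (a − b)/√2) = (0.9994, 0.03394).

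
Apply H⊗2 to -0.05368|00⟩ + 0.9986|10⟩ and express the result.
0.4725|00⟩ + 0.4725|01⟩ - 0.5261|10⟩ - 0.5261|11⟩

H⊗2 gives amp(|y⟩) = (1/2) Σ_x (−1)^(x·y) amp(|x⟩), where x·y is the number of positions in which both x and y have a 1.
|00⟩: (-0.05368 + 0.9986)/2 = 0.4725
|01⟩: (-0.05368 + 0.9986)/2 = 0.4725
|10⟩: (-0.05368 - 0.9986)/2 = -0.5261
|11⟩: (-0.05368 - 0.9986)/2 = -0.5261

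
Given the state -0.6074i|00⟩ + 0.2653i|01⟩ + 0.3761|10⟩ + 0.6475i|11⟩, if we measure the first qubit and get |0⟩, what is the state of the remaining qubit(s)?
-0.9164i|0⟩ + 0.4003i|1⟩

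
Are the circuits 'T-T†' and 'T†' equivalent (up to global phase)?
No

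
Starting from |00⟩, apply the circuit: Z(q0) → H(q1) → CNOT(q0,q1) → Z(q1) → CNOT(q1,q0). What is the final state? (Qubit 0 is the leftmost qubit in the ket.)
1/√2|00⟩ - 1/√2|11⟩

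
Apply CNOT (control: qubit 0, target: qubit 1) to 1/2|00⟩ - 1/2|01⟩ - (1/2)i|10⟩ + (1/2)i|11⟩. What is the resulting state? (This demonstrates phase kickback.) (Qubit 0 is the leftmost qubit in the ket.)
1/2|00⟩ - 1/2|01⟩ + (1/2)i|10⟩ - (1/2)i|11⟩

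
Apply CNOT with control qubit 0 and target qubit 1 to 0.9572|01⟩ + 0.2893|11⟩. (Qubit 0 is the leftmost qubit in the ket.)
0.9572|01⟩ + 0.2893|10⟩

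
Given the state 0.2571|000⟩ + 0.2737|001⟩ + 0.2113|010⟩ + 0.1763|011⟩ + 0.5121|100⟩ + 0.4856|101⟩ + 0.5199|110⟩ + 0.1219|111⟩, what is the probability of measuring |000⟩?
0.0661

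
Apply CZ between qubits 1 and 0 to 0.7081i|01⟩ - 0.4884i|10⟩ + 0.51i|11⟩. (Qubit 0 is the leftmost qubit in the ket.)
0.7081i|01⟩ - 0.4884i|10⟩ - 0.51i|11⟩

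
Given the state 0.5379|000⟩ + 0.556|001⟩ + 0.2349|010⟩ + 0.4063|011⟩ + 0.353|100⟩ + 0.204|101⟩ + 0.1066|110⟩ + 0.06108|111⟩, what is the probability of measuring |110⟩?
0.01136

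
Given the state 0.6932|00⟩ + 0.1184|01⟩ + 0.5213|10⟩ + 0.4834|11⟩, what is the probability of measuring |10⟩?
0.2718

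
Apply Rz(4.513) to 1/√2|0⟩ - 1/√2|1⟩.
(-0.4478 - 0.5473i)|0⟩ + (0.4478 - 0.5473i)|1⟩

Rz(4.513) = [[e^(−iθ/2), 0], [0, e^(iθ/2)]] with e^(±iθ/2) = cos(θ/2) ± i·sin(θ/2); θ = 4.513, cos(θ/2) ≈ -0.633218, sin(θ/2) ≈ 0.773974.
With a = amp(|0⟩) = 1/√2 and b = amp(|1⟩) = -1/√2:
new amp(|0⟩) = (-0.633218 - 0.773974i)·a = (-0.4478 - 0.5473i)
new amp(|1⟩) = (-0.633218 + 0.773974i)·b = (0.4478 - 0.5473i)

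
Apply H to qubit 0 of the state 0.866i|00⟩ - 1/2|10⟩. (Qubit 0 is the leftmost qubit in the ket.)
(-1/√8 + 0.6124i)|00⟩ + (1/√8 + 0.6124i)|10⟩

H on qubit 0 mixes each pair of kets that differ only in qubit 0: amplitudes (a, b) of (|…0…⟩, |…1…⟩) become ((a + b)/√2, (a − b)/√2). Kets absent from the input have amplitude 0.
(|00⟩, |10⟩): (a, b) = (0.866i, -1/2) → ((-1/√8 + 0.6124i), (1/√8 + 0.6124i))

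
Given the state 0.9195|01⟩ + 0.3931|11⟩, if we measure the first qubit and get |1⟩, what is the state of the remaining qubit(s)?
|1⟩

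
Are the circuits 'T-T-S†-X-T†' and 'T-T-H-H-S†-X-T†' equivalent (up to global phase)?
Yes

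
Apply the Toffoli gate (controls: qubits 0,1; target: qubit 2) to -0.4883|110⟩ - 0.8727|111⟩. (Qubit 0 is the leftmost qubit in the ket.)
-0.8727|110⟩ - 0.4883|111⟩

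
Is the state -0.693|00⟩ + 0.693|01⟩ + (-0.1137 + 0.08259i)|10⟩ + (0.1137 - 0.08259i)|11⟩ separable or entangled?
Separable

Writing the state as a|00⟩ + b|01⟩ + c|10⟩ + d|11⟩, it is a product state iff ad − bc = 0.
Here (a, b, c, d) = (-0.693, 0.693, (-0.1137 + 0.08259i), (0.1137 - 0.08259i)): ad − bc = (-0.693)(0.1137 - 0.08259i) − (0.693)(-0.1137 + 0.08259i) = 0, so the state is separable.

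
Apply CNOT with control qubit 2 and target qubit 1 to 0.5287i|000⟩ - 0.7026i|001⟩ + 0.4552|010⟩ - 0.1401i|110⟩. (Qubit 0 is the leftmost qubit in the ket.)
0.5287i|000⟩ + 0.4552|010⟩ - 0.7026i|011⟩ - 0.1401i|110⟩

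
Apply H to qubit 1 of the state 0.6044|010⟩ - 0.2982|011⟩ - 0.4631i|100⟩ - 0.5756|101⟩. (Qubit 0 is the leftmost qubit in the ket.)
0.4274|000⟩ - 0.2109|001⟩ - 0.4274|010⟩ + 0.2109|011⟩ - 0.3275i|100⟩ - 0.407|101⟩ - 0.3275i|110⟩ - 0.407|111⟩

H on qubit 1 mixes each pair of kets that differ only in qubit 1: amplitudes (a, b) of (|…0…⟩, |…1…⟩) become ((a + b)/√2, (a − b)/√2). Kets absent from the input have amplitude 0.
(|000⟩, |010⟩): (a, b) = (0, 0.6044) → (0.4274, -0.4274)
(|001⟩, |011⟩): (a, b) = (0, -0.2982) → (-0.2109, 0.2109)
(|100⟩, |110⟩): (a, b) = (-0.4631i, 0) → (-0.3275i, -0.3275i)
(|101⟩, |111⟩): (a, b) = (-0.5756, 0) → (-0.407, -0.407)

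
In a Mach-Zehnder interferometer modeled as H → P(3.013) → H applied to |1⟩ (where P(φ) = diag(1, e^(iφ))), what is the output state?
(0.9959 - 0.06412i)|0⟩ + (0.004128 + 0.06412i)|1⟩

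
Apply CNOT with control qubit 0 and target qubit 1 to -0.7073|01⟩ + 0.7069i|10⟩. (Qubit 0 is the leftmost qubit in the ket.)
-0.7073|01⟩ + 0.7069i|11⟩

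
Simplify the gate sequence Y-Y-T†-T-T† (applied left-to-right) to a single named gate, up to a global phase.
T†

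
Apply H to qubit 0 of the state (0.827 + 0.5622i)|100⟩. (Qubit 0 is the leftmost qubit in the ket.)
(0.5848 + 0.3975i)|000⟩ + (-0.5848 - 0.3975i)|100⟩

H on qubit 0 mixes each pair of kets that differ only in qubit 0: amplitudes (a, b) of (|…0…⟩, |…1…⟩) become ((a + b)/√2, (a − b)/√2). Kets absent from the input have amplitude 0.
(|000⟩, |100⟩): (a, b) = (0, (0.827 + 0.5622i)) → ((0.5848 + 0.3975i), (-0.5848 - 0.3975i))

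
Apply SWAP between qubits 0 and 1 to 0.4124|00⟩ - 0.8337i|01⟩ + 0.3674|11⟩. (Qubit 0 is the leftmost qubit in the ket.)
0.4124|00⟩ - 0.8337i|10⟩ + 0.3674|11⟩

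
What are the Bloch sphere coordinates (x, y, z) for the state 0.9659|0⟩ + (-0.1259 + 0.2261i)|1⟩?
(-0.2432, 0.4368, 0.866)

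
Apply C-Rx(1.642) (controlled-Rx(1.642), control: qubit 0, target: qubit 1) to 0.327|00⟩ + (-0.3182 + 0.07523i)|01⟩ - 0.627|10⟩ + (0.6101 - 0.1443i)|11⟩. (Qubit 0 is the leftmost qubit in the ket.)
0.327|00⟩ + (-0.3182 + 0.07523i)|01⟩ + (-0.5329 - 0.4465i)|10⟩ + (0.4158 + 0.3605i)|11⟩

C-Rx(1.642) leaves the control-|0⟩ kets |00⟩, |01⟩ unchanged and applies Rx(1.642) to qubit 1 on the control-|1⟩ pair (|10⟩, |11⟩).
Rx(1.642) = [[cos(θ/2), −i·sin(θ/2)], [−i·sin(θ/2), cos(θ/2)]]; θ = 1.642, cos(θ/2) ≈ 0.68149, sin(θ/2) ≈ 0.731828.
With a = amp(|10⟩) = -0.627 and b = amp(|11⟩) = (0.6101 - 0.1443i):
new amp(|10⟩) = (0.68149)·a + (-0.731828i)·b = (-0.5329 - 0.4465i)
new amp(|11⟩) = (-0.731828i)·a + (0.68149)·b = (0.4158 + 0.3605i)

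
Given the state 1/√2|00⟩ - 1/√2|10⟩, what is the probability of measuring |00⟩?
1/2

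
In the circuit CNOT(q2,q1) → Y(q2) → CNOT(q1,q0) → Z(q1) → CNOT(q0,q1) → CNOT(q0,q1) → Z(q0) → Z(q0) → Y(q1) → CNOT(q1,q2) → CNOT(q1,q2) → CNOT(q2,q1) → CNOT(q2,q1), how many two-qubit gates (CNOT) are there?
8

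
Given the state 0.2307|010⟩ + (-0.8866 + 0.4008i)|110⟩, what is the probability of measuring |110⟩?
0.9467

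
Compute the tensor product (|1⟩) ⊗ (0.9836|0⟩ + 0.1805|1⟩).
0.9836|10⟩ + 0.1805|11⟩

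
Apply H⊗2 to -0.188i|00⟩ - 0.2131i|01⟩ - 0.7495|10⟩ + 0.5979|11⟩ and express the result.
(-0.0758 - 0.2006i)|00⟩ + (-0.6737 + 0.01255i)|01⟩ + (0.0758 - 0.2006i)|10⟩ + (0.6737 + 0.01255i)|11⟩

H⊗2 gives amp(|y⟩) = (1/2) Σ_x (−1)^(x·y) amp(|x⟩), where x·y is the number of positions in which both x and y have a 1.
|00⟩: (-0.188i - 0.2131i - 0.7495 + 0.5979)/2 = (-0.0758 - 0.2006i)
|01⟩: (-0.188i + 0.2131i - 0.7495 - 0.5979)/2 = (-0.6737 + 0.01255i)
|10⟩: (-0.188i - 0.2131i + 0.7495 - 0.5979)/2 = (0.0758 - 0.2006i)
|11⟩: (-0.188i + 0.2131i + 0.7495 + 0.5979)/2 = (0.6737 + 0.01255i)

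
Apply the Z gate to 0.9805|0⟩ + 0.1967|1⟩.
0.9805|0⟩ - 0.1967|1⟩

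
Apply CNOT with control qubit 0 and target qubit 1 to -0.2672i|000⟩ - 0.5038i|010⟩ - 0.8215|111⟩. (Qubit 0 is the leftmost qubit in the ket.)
-0.2672i|000⟩ - 0.5038i|010⟩ - 0.8215|101⟩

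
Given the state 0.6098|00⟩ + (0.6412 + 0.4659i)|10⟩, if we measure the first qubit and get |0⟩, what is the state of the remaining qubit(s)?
|0⟩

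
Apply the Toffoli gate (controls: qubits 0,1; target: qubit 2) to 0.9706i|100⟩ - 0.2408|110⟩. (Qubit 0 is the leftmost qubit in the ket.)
0.9706i|100⟩ - 0.2408|111⟩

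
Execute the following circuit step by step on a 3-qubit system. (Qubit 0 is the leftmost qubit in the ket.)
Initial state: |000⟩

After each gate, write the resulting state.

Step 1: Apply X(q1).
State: |010⟩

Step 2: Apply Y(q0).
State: i|110⟩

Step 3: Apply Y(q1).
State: |100⟩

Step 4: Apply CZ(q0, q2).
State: |100⟩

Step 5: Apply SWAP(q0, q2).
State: |001⟩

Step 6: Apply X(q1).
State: |011⟩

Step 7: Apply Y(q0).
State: i|111⟩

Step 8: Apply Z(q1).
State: -i|111⟩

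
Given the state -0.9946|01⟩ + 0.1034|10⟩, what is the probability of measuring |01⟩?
0.9892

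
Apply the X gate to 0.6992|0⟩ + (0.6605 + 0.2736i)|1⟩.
(0.6605 + 0.2736i)|0⟩ + 0.6992|1⟩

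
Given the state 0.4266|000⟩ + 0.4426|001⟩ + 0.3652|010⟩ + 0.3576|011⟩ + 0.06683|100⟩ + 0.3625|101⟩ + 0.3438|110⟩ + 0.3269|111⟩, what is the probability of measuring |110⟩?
0.1182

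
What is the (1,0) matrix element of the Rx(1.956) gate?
-0.8294i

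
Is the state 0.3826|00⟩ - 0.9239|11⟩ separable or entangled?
Entangled

Writing the state as a|00⟩ + b|01⟩ + c|10⟩ + d|11⟩, it is a product state iff ad − bc = 0.
Here (a, b, c, d) = (0.3826, 0, 0, -0.9239): ad − bc = (0.3826)(-0.9239) − (0)(0) = -0.3535 ≠ 0, so the state is entangled.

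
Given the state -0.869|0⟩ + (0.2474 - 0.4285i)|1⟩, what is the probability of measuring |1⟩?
0.2448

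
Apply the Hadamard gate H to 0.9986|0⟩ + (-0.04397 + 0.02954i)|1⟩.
(0.675 + 0.02089i)|0⟩ + (0.7372 - 0.02089i)|1⟩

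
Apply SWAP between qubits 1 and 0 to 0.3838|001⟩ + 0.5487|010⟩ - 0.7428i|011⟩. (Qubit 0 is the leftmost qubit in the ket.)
0.3838|001⟩ + 0.5487|100⟩ - 0.7428i|101⟩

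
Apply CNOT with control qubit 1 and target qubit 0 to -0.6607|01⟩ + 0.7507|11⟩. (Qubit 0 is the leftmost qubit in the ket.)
0.7507|01⟩ - 0.6607|11⟩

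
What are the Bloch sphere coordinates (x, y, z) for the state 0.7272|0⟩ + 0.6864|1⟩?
(0.9983, 0, 0.05767)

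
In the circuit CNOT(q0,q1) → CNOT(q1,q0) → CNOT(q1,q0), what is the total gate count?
3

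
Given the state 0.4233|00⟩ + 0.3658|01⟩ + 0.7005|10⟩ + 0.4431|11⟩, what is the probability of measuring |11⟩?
0.1963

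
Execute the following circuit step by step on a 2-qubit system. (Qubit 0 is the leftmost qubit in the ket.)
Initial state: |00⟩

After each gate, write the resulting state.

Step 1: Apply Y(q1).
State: i|01⟩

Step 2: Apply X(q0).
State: i|11⟩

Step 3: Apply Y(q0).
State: |01⟩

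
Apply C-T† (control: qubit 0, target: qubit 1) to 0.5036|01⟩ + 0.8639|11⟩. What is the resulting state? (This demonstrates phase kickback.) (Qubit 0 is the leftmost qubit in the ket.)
0.5036|01⟩ + (0.6109 - 0.6109i)|11⟩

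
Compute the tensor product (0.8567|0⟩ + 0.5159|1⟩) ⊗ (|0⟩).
0.8567|00⟩ + 0.5159|10⟩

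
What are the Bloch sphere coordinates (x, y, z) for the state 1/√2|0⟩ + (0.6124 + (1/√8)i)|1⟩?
(0.8661, 1/2, -0.00003376)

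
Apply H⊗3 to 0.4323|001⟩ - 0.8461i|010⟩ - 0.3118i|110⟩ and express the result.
(0.1528 - 0.4094i)|000⟩ + (-0.1528 - 0.4094i)|001⟩ + (0.1528 + 0.4094i)|010⟩ + (-0.1528 + 0.4094i)|011⟩ + (0.1528 - 0.1889i)|100⟩ + (-0.1528 - 0.1889i)|101⟩ + (0.1528 + 0.1889i)|110⟩ + (-0.1528 + 0.1889i)|111⟩

H⊗3 gives amp(|y⟩) = (1/2√2) Σ_x (−1)^(x·y) amp(|x⟩), where x·y is the number of positions in which both x and y have a 1.
|000⟩: (0.4323 - 0.8461i - 0.3118i)/(2√2) = (0.1528 - 0.4094i)
|001⟩: (-0.4323 - 0.8461i - 0.3118i)/(2√2) = (-0.1528 - 0.4094i)
|010⟩: (0.4323 + 0.8461i + 0.3118i)/(2√2) = (0.1528 + 0.4094i)
|011⟩: (-0.4323 + 0.8461i + 0.3118i)/(2√2) = (-0.1528 + 0.4094i)
|100⟩: (0.4323 - 0.8461i + 0.3118i)/(2√2) = (0.1528 - 0.1889i)
|101⟩: (-0.4323 - 0.8461i + 0.3118i)/(2√2) = (-0.1528 - 0.1889i)
|110⟩: (0.4323 + 0.8461i - 0.3118i)/(2√2) = (0.1528 + 0.1889i)
|111⟩: (-0.4323 + 0.8461i - 0.3118i)/(2√2) = (-0.1528 + 0.1889i)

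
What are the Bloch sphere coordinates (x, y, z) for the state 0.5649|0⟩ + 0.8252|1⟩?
(0.9323, 0, -0.3618)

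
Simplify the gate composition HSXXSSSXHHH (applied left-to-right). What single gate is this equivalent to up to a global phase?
Z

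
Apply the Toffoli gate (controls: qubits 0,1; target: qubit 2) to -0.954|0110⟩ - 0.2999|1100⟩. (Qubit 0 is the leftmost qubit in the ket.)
-0.954|0110⟩ - 0.2999|1110⟩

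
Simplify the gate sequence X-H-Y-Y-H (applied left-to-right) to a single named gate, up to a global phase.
X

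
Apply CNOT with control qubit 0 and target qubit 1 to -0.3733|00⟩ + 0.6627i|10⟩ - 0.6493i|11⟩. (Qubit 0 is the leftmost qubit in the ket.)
-0.3733|00⟩ - 0.6493i|10⟩ + 0.6627i|11⟩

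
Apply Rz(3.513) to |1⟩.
(-0.1846 + 0.9828i)|1⟩

Rz(3.513) = [[e^(−iθ/2), 0], [0, e^(iθ/2)]] with e^(±iθ/2) = cos(θ/2) ± i·sin(θ/2); θ = 3.513, cos(θ/2) ≈ -0.184638, sin(θ/2) ≈ 0.982807.
With a = amp(|0⟩) = 0 and b = amp(|1⟩) = 1:
new amp(|0⟩) = (-0.184638 - 0.982807i)·a = 0
new amp(|1⟩) = (-0.184638 + 0.982807i)·b = (-0.1846 + 0.9828i)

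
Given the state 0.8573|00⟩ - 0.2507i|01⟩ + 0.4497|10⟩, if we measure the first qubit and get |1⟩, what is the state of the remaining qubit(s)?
|0⟩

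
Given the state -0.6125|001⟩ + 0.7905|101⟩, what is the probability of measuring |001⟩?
0.3752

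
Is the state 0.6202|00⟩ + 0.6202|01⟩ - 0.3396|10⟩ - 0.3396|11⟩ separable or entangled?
Separable

Writing the state as a|00⟩ + b|01⟩ + c|10⟩ + d|11⟩, it is a product state iff ad − bc = 0.
Here (a, b, c, d) = (0.6202, 0.6202, -0.3396, -0.3396): ad − bc = (0.6202)(-0.3396) − (0.6202)(-0.3396) = 0, so the state is separable.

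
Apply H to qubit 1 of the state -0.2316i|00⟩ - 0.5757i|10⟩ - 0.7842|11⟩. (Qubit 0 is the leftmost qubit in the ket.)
-0.1638i|00⟩ - 0.1638i|01⟩ + (-0.5545 - 0.4071i)|10⟩ + (0.5545 - 0.4071i)|11⟩

H on qubit 1 mixes each pair of kets that differ only in qubit 1: amplitudes (a, b) of (|…0…⟩, |…1…⟩) become ((a + b)/√2, (a − b)/√2). Kets absent from the input have amplitude 0.
(|00⟩, |01⟩): (a, b) = (-0.2316i, 0) → (-0.1638i, -0.1638i)
(|10⟩, |11⟩): (a, b) = (-0.5757i, -0.7842) → ((-0.5545 - 0.4071i), (0.5545 - 0.4071i))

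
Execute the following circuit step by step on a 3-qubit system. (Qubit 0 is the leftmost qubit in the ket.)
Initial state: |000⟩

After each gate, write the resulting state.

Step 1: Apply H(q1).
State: 1/√2|000⟩ + 1/√2|010⟩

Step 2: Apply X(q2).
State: 1/√2|001⟩ + 1/√2|011⟩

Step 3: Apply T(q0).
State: 1/√2|001⟩ + 1/√2|011⟩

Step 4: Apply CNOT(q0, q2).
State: 1/√2|001⟩ + 1/√2|011⟩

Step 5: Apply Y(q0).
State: (1/√2)i|101⟩ + (1/√2)i|111⟩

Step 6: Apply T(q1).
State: (1/√2)i|101⟩ + (-1/2 + (1/2)i)|111⟩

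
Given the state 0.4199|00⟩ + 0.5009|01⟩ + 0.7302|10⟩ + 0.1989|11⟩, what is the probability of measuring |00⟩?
0.1763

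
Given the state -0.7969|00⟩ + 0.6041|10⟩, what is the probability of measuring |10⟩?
0.3649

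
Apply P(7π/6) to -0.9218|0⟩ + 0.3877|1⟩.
-0.9218|0⟩ + (-0.3358 - 0.1939i)|1⟩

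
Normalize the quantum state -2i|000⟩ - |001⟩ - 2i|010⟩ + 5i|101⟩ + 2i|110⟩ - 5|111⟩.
-0.252i|000⟩ - 0.126|001⟩ - 0.252i|010⟩ + 0.6299i|101⟩ + 0.252i|110⟩ - 0.6299|111⟩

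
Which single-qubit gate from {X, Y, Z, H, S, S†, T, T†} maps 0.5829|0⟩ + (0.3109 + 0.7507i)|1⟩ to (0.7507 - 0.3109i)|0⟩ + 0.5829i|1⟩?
Y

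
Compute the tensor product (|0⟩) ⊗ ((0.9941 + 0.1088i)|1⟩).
(0.9941 + 0.1088i)|01⟩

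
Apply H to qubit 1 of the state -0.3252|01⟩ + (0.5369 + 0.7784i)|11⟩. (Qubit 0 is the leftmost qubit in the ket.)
-0.23|00⟩ + 0.23|01⟩ + (0.3796 + 0.5504i)|10⟩ + (-0.3796 - 0.5504i)|11⟩

H on qubit 1 mixes each pair of kets that differ only in qubit 1: amplitudes (a, b) of (|…0…⟩, |…1…⟩) become ((a + b)/√2, (a − b)/√2). Kets absent from the input have amplitude 0.
(|00⟩, |01⟩): (a, b) = (0, -0.3252) → (-0.23, 0.23)
(|10⟩, |11⟩): (a, b) = (0, (0.5369 + 0.7784i)) → ((0.3796 + 0.5504i), (-0.3796 - 0.5504i))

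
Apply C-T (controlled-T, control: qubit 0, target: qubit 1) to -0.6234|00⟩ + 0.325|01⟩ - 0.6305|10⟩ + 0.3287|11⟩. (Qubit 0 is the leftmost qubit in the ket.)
-0.6234|00⟩ + 0.325|01⟩ - 0.6305|10⟩ + (0.2324 + 0.2324i)|11⟩

C-T leaves the control-|0⟩ kets |00⟩, |01⟩ unchanged and applies T to qubit 1 on the control-|1⟩ pair (|10⟩, |11⟩).
T = [[1, 0], [0, (1/√2 + (1/√2)i)]].
With a = amp(|10⟩) = -0.6305 and b = amp(|11⟩) = 0.3287:
new amp(|10⟩) = (1)·a = -0.6305
new amp(|11⟩) = (1/√2 + (1/√2)i)·b = (0.2324 + 0.2324i)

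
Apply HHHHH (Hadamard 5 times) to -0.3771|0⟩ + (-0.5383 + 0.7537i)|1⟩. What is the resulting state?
(-0.6473 + 0.5329i)|0⟩ + (0.114 - 0.5329i)|1⟩

H² = I, so H^5 = H: a single Hadamard. With (a, b) = (-0.3771, (-0.5383 + 0.7537i)), H gives ((a + b)/√2, (a − b)/√2) = ((-0.6473 + 0.5329i), (0.114 - 0.5329i)).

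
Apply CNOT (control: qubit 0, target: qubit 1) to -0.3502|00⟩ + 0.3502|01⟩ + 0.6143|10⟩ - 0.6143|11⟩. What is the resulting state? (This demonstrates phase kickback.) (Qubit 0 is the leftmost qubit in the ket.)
-0.3502|00⟩ + 0.3502|01⟩ - 0.6143|10⟩ + 0.6143|11⟩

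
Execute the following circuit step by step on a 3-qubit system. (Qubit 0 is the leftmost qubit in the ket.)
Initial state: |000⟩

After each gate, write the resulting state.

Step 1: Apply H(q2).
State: 1/√2|000⟩ + 1/√2|001⟩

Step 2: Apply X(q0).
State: 1/√2|100⟩ + 1/√2|101⟩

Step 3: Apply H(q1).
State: 1/2|100⟩ + 1/2|101⟩ + 1/2|110⟩ + 1/2|111⟩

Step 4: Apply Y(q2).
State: -(1/2)i|100⟩ + (1/2)i|101⟩ - (1/2)i|110⟩ + (1/2)i|111⟩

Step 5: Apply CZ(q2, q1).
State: -(1/2)i|100⟩ + (1/2)i|101⟩ - (1/2)i|110⟩ - (1/2)i|111⟩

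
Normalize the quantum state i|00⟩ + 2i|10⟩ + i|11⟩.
(1/√6)i|00⟩ + 0.8165i|10⟩ + (1/√6)i|11⟩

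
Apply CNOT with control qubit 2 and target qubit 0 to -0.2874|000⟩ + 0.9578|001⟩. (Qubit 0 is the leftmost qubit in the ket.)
-0.2874|000⟩ + 0.9578|101⟩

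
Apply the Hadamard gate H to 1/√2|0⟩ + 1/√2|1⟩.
|0⟩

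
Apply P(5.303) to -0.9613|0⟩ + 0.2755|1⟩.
-0.9613|0⟩ + (0.1534 - 0.2288i)|1⟩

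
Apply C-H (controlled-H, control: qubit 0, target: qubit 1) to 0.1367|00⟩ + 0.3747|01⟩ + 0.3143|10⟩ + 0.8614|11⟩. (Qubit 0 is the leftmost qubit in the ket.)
0.1367|00⟩ + 0.3747|01⟩ + 0.8313|10⟩ - 0.3869|11⟩

C-H leaves the control-|0⟩ kets |00⟩, |01⟩ unchanged and applies H to qubit 1 on the control-|1⟩ pair (|10⟩, |11⟩).
H = [[1/√2, 1/√2], [1/√2, -1/√2]].
With a = amp(|10⟩) = 0.3143 and b = amp(|11⟩) = 0.8614:
new amp(|10⟩) = (1/√2)·a + (1/√2)·b = 0.8313
new amp(|11⟩) = (1/√2)·a + (-1/√2)·b = -0.3869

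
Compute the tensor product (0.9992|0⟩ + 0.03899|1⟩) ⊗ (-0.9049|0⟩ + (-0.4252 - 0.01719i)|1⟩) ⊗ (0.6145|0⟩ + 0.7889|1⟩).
-0.5556|000⟩ - 0.7133|001⟩ + (-0.2611 - 0.01055i)|010⟩ + (-0.3352 - 0.01355i)|011⟩ - 0.02168|100⟩ - 0.02783|101⟩ + (-0.01019 - 0.0004119i)|110⟩ + (-0.01308 - 0.0005288i)|111⟩

amp(|b₁b₂…⟩) = product of the factor amplitudes for bits b₁, b₂, …; only kets whose every factor amplitude is nonzero survive.
|000⟩: (0.9992)(-0.9049)(0.6145) = -0.5556
|001⟩: (0.9992)(-0.9049)(0.7889) = -0.7133
|010⟩: (0.9992)(-0.4252 - 0.01719i)(0.6145) = (-0.2611 - 0.01055i)
|011⟩: (0.9992)(-0.4252 - 0.01719i)(0.7889) = (-0.3352 - 0.01355i)
|100⟩: (0.03899)(-0.9049)(0.6145) = -0.02168
|101⟩: (0.03899)(-0.9049)(0.7889) = -0.02783
|110⟩: (0.03899)(-0.4252 - 0.01719i)(0.6145) = (-0.01019 - 0.0004119i)
|111⟩: (0.03899)(-0.4252 - 0.01719i)(0.7889) = (-0.01308 - 0.0005288i)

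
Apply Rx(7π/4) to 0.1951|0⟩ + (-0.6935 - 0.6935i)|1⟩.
(-0.4456 + 0.2654i)|0⟩ + (0.6407 + 0.566i)|1⟩

Rx(7π/4) = [[cos(θ/2), −i·sin(θ/2)], [−i·sin(θ/2), cos(θ/2)]]; θ = 7π/4, cos(θ/2) ≈ -0.92388, sin(θ/2) ≈ 0.382683.
With a = amp(|0⟩) = 0.1951 and b = amp(|1⟩) = (-0.6935 - 0.6935i):
new amp(|0⟩) = (-0.92388)·a + (-0.382683i)·b = (-0.4456 + 0.2654i)
new amp(|1⟩) = (-0.382683i)·a + (-0.92388)·b = (0.6407 + 0.566i)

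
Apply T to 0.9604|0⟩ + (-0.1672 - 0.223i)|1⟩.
0.9604|0⟩ + (0.03946 - 0.2759i)|1⟩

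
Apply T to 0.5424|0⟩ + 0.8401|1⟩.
0.5424|0⟩ + (0.594 + 0.594i)|1⟩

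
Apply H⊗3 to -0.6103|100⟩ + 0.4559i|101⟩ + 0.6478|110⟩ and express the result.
(0.01326 + 0.1612i)|000⟩ + (0.01326 - 0.1612i)|001⟩ + (-0.4448 + 0.1612i)|010⟩ + (-0.4448 - 0.1612i)|011⟩ + (-0.01326 - 0.1612i)|100⟩ + (-0.01326 + 0.1612i)|101⟩ + (0.4448 - 0.1612i)|110⟩ + (0.4448 + 0.1612i)|111⟩

H⊗3 gives amp(|y⟩) = (1/2√2) Σ_x (−1)^(x·y) amp(|x⟩), where x·y is the number of positions in which both x and y have a 1.
|000⟩: (-0.6103 + 0.4559i + 0.6478)/(2√2) = (0.01326 + 0.1612i)
|001⟩: (-0.6103 - 0.4559i + 0.6478)/(2√2) = (0.01326 - 0.1612i)
|010⟩: (-0.6103 + 0.4559i - 0.6478)/(2√2) = (-0.4448 + 0.1612i)
|011⟩: (-0.6103 - 0.4559i - 0.6478)/(2√2) = (-0.4448 - 0.1612i)
|100⟩: (0.6103 - 0.4559i - 0.6478)/(2√2) = (-0.01326 - 0.1612i)
|101⟩: (0.6103 + 0.4559i - 0.6478)/(2√2) = (-0.01326 + 0.1612i)
|110⟩: (0.6103 - 0.4559i + 0.6478)/(2√2) = (0.4448 - 0.1612i)
|111⟩: (0.6103 + 0.4559i + 0.6478)/(2√2) = (0.4448 + 0.1612i)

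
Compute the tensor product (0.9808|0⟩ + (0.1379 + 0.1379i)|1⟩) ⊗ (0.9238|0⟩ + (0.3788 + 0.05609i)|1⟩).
0.9061|00⟩ + (0.3715 + 0.05501i)|01⟩ + (0.1274 + 0.1274i)|10⟩ + (0.0445 + 0.05997i)|11⟩

amp(|b₁b₂…⟩) = product of the factor amplitudes for bits b₁, b₂, …; only kets whose every factor amplitude is nonzero survive.
|00⟩: (0.9808)(0.9238) = 0.9061
|01⟩: (0.9808)(0.3788 + 0.05609i) = (0.3715 + 0.05501i)
|10⟩: (0.1379 + 0.1379i)(0.9238) = (0.1274 + 0.1274i)
|11⟩: (0.1379 + 0.1379i)(0.3788 + 0.05609i) = (0.0445 + 0.05997i)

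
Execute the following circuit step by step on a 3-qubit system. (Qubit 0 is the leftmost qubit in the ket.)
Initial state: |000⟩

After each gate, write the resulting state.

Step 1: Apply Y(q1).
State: i|010⟩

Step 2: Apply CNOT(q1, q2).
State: i|011⟩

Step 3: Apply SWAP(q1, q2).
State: i|011⟩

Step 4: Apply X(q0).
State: i|111⟩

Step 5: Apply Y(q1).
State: |101⟩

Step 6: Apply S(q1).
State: |101⟩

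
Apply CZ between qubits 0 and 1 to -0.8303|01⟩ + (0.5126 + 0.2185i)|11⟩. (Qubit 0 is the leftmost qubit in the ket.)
-0.8303|01⟩ + (-0.5126 - 0.2185i)|11⟩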